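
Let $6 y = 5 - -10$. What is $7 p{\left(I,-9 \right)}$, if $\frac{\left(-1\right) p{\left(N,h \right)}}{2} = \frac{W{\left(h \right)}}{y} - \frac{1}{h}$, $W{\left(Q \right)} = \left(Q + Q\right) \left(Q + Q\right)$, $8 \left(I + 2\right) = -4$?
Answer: $- \frac{81718}{45} \approx -1816.0$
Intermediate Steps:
$I = - \frac{5}{2}$ ($I = -2 + \frac{1}{8} \left(-4\right) = -2 - \frac{1}{2} = - \frac{5}{2} \approx -2.5$)
$y = \frac{5}{2}$ ($y = \frac{5 - -10}{6} = \frac{5 + 10}{6} = \frac{1}{6} \cdot 15 = \frac{5}{2} \approx 2.5$)
$W{\left(Q \right)} = 4 Q^{2}$ ($W{\left(Q \right)} = 2 Q 2 Q = 4 Q^{2}$)
$p{\left(N,h \right)} = \frac{2}{h} - \frac{16 h^{2}}{5}$ ($p{\left(N,h \right)} = - 2 \left(\frac{4 h^{2}}{\frac{5}{2}} - \frac{1}{h}\right) = - 2 \left(4 h^{2} \cdot \frac{2}{5} - \frac{1}{h}\right) = - 2 \left(\frac{8 h^{2}}{5} - \frac{1}{h}\right) = - 2 \left(- \frac{1}{h} + \frac{8 h^{2}}{5}\right) = \frac{2}{h} - \frac{16 h^{2}}{5}$)
$7 p{\left(I,-9 \right)} = 7 \frac{2 \left(5 - 8 \left(-9\right)^{3}\right)}{5 \left(-9\right)} = 7 \cdot \frac{2}{5} \left(- \frac{1}{9}\right) \left(5 - -5832\right) = 7 \cdot \frac{2}{5} \left(- \frac{1}{9}\right) \left(5 + 5832\right) = 7 \cdot \frac{2}{5} \left(- \frac{1}{9}\right) 5837 = 7 \left(- \frac{11674}{45}\right) = - \frac{81718}{45}$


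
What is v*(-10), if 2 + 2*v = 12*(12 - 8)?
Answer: -230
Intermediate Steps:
v = 23 (v = -1 + (12*(12 - 8))/2 = -1 + (12*4)/2 = -1 + (1/2)*48 = -1 + 24 = 23)
v*(-10) = 23*(-10) = -230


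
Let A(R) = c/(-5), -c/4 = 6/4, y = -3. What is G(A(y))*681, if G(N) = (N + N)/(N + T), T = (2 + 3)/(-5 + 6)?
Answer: 8172/31 ≈ 263.61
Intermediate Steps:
T = 5 (T = 5/1 = 5*1 = 5)
c = -6 (c = -24/4 = -4*3/2 = -6)
A(R) = 6/5 (A(R) = -6/(-5) = -6*(-1/5) = 6/5)
G(N) = 2*N/(5 + N) (G(N) = (N + N)/(N + 5) = (2*N)/(5 + N) = 2*N/(5 + N))
G(A(y))*681 = (2*(6/5)/(5 + 6/5))*681 = (2*(6/5)/(31/5))*681 = (2*(6/5)*(5/31))*681 = (12/31)*681 = 8172/31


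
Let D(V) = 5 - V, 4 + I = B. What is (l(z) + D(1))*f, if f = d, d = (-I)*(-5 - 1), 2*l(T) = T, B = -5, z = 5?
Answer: -351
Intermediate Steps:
I = -9 (I = -4 - 5 = -9)
l(T) = T/2
d = -54 (d = (-1*(-9))*(-5 - 1) = 9*(-6) = -54)
f = -54
(l(z) + D(1))*f = ((1/2)*5 + (5 - 1*1))*(-54) = (5/2 + (5 - 1))*(-54) = (5/2 + 4)*(-54) = (13/2)*(-54) = -351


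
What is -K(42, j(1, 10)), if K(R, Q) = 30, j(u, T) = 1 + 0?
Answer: -30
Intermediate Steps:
j(u, T) = 1
-K(42, j(1, 10)) = -1*30 = -30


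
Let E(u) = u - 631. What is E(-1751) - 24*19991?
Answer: -482166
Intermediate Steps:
E(u) = -631 + u
E(-1751) - 24*19991 = (-631 - 1751) - 24*19991 = -2382 - 479784 = -482166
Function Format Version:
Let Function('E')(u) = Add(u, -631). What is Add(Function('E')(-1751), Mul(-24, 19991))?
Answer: -482166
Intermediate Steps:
Function('E')(u) = Add(-631, u)
Add(Function('E')(-1751), Mul(-24, 19991)) = Add(Add(-631, -1751), Mul(-24, 19991)) = Add(-2382, -479784) = -482166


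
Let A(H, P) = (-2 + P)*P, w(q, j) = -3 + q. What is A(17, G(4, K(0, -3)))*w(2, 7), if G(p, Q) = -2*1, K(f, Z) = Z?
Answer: -8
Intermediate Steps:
G(p, Q) = -2
A(H, P) = P*(-2 + P)
A(17, G(4, K(0, -3)))*w(2, 7) = (-2*(-2 - 2))*(-3 + 2) = -2*(-4)*(-1) = 8*(-1) = -8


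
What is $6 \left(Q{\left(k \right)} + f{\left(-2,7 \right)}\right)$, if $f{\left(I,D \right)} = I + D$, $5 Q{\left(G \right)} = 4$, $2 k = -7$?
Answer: $\frac{174}{5} \approx 34.8$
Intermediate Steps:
$k = - \frac{7}{2}$ ($k = \frac{1}{2} \left(-7\right) = - \frac{7}{2} \approx -3.5$)
$Q{\left(G \right)} = \frac{4}{5}$ ($Q{\left(G \right)} = \frac{1}{5} \cdot 4 = \frac{4}{5}$)
$f{\left(I,D \right)} = D + I$
$6 \left(Q{\left(k \right)} + f{\left(-2,7 \right)}\right) = 6 \left(\frac{4}{5} + \left(7 - 2\right)\right) = 6 \left(\frac{4}{5} + 5\right) = 6 \cdot \frac{29}{5} = \frac{174}{5}$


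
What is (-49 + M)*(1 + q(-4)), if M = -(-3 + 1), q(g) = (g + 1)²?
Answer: -470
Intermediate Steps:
q(g) = (1 + g)²
M = 2 (M = -1*(-2) = 2)
(-49 + M)*(1 + q(-4)) = (-49 + 2)*(1 + (1 - 4)²) = -47*(1 + (-3)²) = -47*(1 + 9) = -47*10 = -470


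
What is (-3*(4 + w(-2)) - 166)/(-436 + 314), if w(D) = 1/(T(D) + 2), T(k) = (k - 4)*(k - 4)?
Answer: 6767/4636 ≈ 1.4597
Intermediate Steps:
T(k) = (-4 + k)**2 (T(k) = (-4 + k)*(-4 + k) = (-4 + k)**2)
w(D) = 1/(2 + (-4 + D)**2) (w(D) = 1/((-4 + D)**2 + 2) = 1/(2 + (-4 + D)**2))
(-3*(4 + w(-2)) - 166)/(-436 + 314) = (-3*(4 + 1/(2 + (-4 - 2)**2)) - 166)/(-436 + 314) = (-3*(4 + 1/(2 + (-6)**2)) - 166)/(-122) = (-3*(4 + 1/(2 + 36)) - 166)*(-1/122) = (-3*(4 + 1/38) - 166)*(-1/122) = (-3*153/38 - 166)*(-1/122) = (-459/38 - 166)*(-1/122) = -6767/38*(-1/122) = 6767/4636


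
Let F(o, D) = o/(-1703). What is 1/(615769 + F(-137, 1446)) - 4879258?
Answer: -5116657048898249/1048654744 ≈ -4.8793e+6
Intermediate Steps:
F(o, D) = -o/1703 (F(o, D) = o*(-1/1703) = -o/1703)
1/(615769 + F(-137, 1446)) - 4879258 = 1/(615769 - 1/1703*(-137)) - 4879258 = 1/(615769 + 137/1703) - 4879258 = 1/(1048654744/1703) - 4879258 = 1703/1048654744 - 4879258 = -5116657048898249/1048654744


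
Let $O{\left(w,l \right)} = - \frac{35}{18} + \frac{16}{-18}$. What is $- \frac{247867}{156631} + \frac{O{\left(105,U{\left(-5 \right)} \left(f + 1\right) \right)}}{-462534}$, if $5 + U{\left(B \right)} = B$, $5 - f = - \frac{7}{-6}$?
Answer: $- \frac{687878827141}{434682977724} \approx -1.5825$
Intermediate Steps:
$f = \frac{23}{6}$ ($f = 5 - - \frac{7}{-6} = 5 - \left(-7\right) \left(- \frac{1}{6}\right) = 5 - \frac{7}{6} = \frac{23}{6} \approx 3.8333$)
$U{\left(B \right)} = -5 + B$
$O{\left(w,l \right)} = - \frac{17}{6}$ ($O{\left(w,l \right)} = \left(-35\right) \frac{1}{18} + 16 \left(- \frac{1}{18}\right) = - \frac{35}{18} - \frac{8}{9} = - \frac{17}{6}$)
$- \frac{247867}{156631} + \frac{O{\left(105,U{\left(-5 \right)} \left(f + 1\right) \right)}}{-462534} = - \frac{247867}{156631} - \frac{17}{6 \left(-462534\right)} = \left(-247867\right) \frac{1}{156631} - - \frac{17}{2775204} = - \frac{247867}{156631} + \frac{17}{2775204} = - \frac{687878827141}{434682977724}$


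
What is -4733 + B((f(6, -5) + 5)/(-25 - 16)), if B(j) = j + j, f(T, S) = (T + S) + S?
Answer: -194055/41 ≈ -4733.0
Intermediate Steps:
f(T, S) = T + 2*S (f(T, S) = (S + T) + S = T + 2*S)
B(j) = 2*j
-4733 + B((f(6, -5) + 5)/(-25 - 16)) = -4733 + 2*(((6 + 2*(-5)) + 5)/(-25 - 16)) = -4733 + 2*(((6 - 10) + 5)/(-41)) = -4733 + 2*((-4 + 5)*(-1/41)) = -4733 + 2*(1*(-1/41)) = -4733 + 2*(-1/41) = -4733 - 2/41 = -194055/41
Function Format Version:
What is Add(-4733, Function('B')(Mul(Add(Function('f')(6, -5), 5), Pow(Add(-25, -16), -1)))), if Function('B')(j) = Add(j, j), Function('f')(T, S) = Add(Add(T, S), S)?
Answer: Rational(-194055, 41) ≈ -4733.0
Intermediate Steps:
Function('f')(T, S) = Add(T, Mul(2, S)) (Function('f')(T, S) = Add(Add(S, T), S) = Add(T, Mul(2, S)))
Function('B')(j) = Mul(2, j)
Add(-4733, Function('B')(Mul(Add(Function('f')(6, -5), 5), Pow(Add(-25, -16), -1)))) = Add(-4733, Mul(2, Mul(Add(Add(6, Mul(2, -5)), 5), Pow(Add(-25, -16), -1)))) = Add(-4733, Mul(2, Mul(Add(Add(6, -10), 5), Pow(-41, -1)))) = Add(-4733, Mul(2, Mul(Add(-4, 5), Rational(-1, 41)))) = Add(-4733, Mul(2, Mul(1, Rational(-1, 41)))) = Add(-4733, Mul(2, Rational(-1, 41))) = Add(-4733, Rational(-2, 41)) = Rational(-194055, 41)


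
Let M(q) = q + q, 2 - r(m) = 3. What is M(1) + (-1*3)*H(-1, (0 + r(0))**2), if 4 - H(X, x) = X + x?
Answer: -10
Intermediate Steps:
r(m) = -1 (r(m) = 2 - 1*3 = 2 - 3 = -1)
H(X, x) = 4 - X - x (H(X, x) = 4 - (X + x) = 4 + (-X - x) = 4 - X - x)
M(q) = 2*q
M(1) + (-1*3)*H(-1, (0 + r(0))**2) = 2*1 + (-1*3)*(4 - 1*(-1) - (0 - 1)**2) = 2 - 3*(4 + 1 - 1*(-1)**2) = 2 - 3*(4 + 1 - 1*1) = 2 - 3*(4 + 1 - 1) = 2 - 3*4 = 2 - 12 = -10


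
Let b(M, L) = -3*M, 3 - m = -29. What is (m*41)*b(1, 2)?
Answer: -3936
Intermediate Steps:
m = 32 (m = 3 - 1*(-29) = 3 + 29 = 32)
(m*41)*b(1, 2) = (32*41)*(-3*1) = 1312*(-3) = -3936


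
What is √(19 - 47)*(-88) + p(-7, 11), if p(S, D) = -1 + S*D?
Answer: -78 - 176*I*√7 ≈ -78.0 - 465.65*I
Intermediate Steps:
p(S, D) = -1 + D*S
√(19 - 47)*(-88) + p(-7, 11) = √(19 - 47)*(-88) + (-1 + 11*(-7)) = √(-28)*(-88) + (-1 - 77) = (2*I*√7)*(-88) - 78 = -176*I*√7 - 78 = -78 - 176*I*√7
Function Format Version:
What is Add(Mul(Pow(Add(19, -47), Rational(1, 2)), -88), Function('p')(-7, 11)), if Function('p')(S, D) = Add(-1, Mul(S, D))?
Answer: Add(-78, Mul(-176, I, Pow(7, Rational(1, 2)))) ≈ Add(-78.000, Mul(-465.65, I))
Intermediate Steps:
Function('p')(S, D) = Add(-1, Mul(D, S))
Add(Mul(Pow(Add(19, -47), Rational(1, 2)), -88), Function('p')(-7, 11)) = Add(Mul(Pow(Add(19, -47), Rational(1, 2)), -88), Add(-1, Mul(11, -7))) = Add(Mul(Pow(-28, Rational(1, 2)), -88), Add(-1, -77)) = Add(Mul(Mul(2, I, Pow(7, Rational(1, 2))), -88), -78) = Add(Mul(-176, I, Pow(7, Rational(1, 2))), -78) = Add(-78, Mul(-176, I, Pow(7, Rational(1, 2))))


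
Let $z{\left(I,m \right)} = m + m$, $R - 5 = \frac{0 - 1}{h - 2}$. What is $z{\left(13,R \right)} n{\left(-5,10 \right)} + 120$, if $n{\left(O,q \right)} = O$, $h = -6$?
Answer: $\frac{275}{4} \approx 68.75$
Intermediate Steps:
$R = \frac{41}{8}$ ($R = 5 + \frac{0 - 1}{-6 - 2} = 5 - \frac{1}{-8} = 5 - - \frac{1}{8} = 5 + \frac{1}{8} = \frac{41}{8} \approx 5.125$)
$z{\left(I,m \right)} = 2 m$
$z{\left(13,R \right)} n{\left(-5,10 \right)} + 120 = 2 \cdot \frac{41}{8} \left(-5\right) + 120 = \frac{41}{4} \left(-5\right) + 120 = - \frac{205}{4} + 120 = \frac{275}{4}$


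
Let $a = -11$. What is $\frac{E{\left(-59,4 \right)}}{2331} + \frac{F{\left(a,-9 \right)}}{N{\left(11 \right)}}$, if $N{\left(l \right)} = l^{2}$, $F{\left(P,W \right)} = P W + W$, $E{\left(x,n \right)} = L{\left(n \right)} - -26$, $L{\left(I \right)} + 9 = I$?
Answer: $\frac{10111}{13431} \approx 0.75281$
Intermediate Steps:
$L{\left(I \right)} = -9 + I$
$E{\left(x,n \right)} = 17 + n$ ($E{\left(x,n \right)} = \left(-9 + n\right) - -26 = \left(-9 + n\right) + 26 = 17 + n$)
$F{\left(P,W \right)} = W + P W$
$\frac{E{\left(-59,4 \right)}}{2331} + \frac{F{\left(a,-9 \right)}}{N{\left(11 \right)}} = \frac{17 + 4}{2331} + \frac{\left(-9\right) \left(1 - 11\right)}{11^{2}} = 21 \cdot \frac{1}{2331} + \frac{\left(-9\right) \left(-10\right)}{121} = \frac{1}{111} + 90 \cdot \frac{1}{121} = \frac{1}{111} + \frac{90}{121} = \frac{10111}{13431}$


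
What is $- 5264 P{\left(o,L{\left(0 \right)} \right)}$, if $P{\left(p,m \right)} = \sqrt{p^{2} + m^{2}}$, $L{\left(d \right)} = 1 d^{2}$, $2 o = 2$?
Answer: $-5264$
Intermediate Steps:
$o = 1$ ($o = \frac{1}{2} \cdot 2 = 1$)
$L{\left(d \right)} = d^{2}$
$P{\left(p,m \right)} = \sqrt{m^{2} + p^{2}}$
$- 5264 P{\left(o,L{\left(0 \right)} \right)} = - 5264 \sqrt{\left(0^{2}\right)^{2} + 1^{2}} = - 5264 \sqrt{0^{2} + 1} = - 5264 \sqrt{0 + 1} = - 5264 \sqrt{1} = \left(-5264\right) 1 = -5264$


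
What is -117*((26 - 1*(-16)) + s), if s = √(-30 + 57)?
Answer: -4914 - 351*√3 ≈ -5522.0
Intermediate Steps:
s = 3*√3 (s = √27 = 3*√3 ≈ 5.1962)
-117*((26 - 1*(-16)) + s) = -117*((26 - 1*(-16)) + 3*√3) = -117*((26 + 16) + 3*√3) = -117*(42 + 3*√3) = -4914 - 351*√3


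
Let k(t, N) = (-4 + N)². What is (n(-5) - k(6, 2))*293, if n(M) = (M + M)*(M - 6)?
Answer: 31058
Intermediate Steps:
n(M) = 2*M*(-6 + M) (n(M) = (2*M)*(-6 + M) = 2*M*(-6 + M))
(n(-5) - k(6, 2))*293 = (2*(-5)*(-6 - 5) - (-4 + 2)²)*293 = (2*(-5)*(-11) - 1*(-2)²)*293 = (110 - 1*4)*293 = (110 - 4)*293 = 106*293 = 31058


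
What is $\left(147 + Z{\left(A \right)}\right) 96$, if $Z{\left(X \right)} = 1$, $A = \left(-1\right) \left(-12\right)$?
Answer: $14208$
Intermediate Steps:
$A = 12$
$\left(147 + Z{\left(A \right)}\right) 96 = \left(147 + 1\right) 96 = 148 \cdot 96 = 14208$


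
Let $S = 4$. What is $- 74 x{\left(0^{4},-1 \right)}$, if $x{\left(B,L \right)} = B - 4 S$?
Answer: $1184$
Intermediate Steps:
$x{\left(B,L \right)} = -16 + B$ ($x{\left(B,L \right)} = B - 16 = -16 + B$)
$- 74 x{\left(0^{4},-1 \right)} = - 74 \left(-16 + 0^{4}\right) = - 74 \left(-16 + 0\right) = \left(-74\right) \left(-16\right) = 1184$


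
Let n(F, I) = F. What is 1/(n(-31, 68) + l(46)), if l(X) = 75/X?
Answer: -46/1351 ≈ -0.034049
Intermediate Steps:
1/(n(-31, 68) + l(46)) = 1/(-31 + 75/46) = 1/(-1351/46) = -46/1351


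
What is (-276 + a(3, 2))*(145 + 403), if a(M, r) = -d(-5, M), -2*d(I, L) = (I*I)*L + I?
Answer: -132068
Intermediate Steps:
d(I, L) = -I/2 - L*I²/2 (d(I, L) = -((I*I)*L + I)/2 = -(I²*L + I)/2 = -(L*I² + I)/2 = -(I + L*I²)/2 = -I/2 - L*I²/2)
a(M, r) = -5/2 + 25*M/2 (a(M, r) = -(-1)*(-5)*(1 - 5*M)/2 = -(5/2 - 25*M/2) = -5/2 + 25*M/2)
(-276 + a(3, 2))*(145 + 403) = (-276 + (-5/2 + (25/2)*3))*(145 + 403) = (-276 + (-5/2 + 75/2))*548 = (-276 + 35)*548 = -241*548 = -132068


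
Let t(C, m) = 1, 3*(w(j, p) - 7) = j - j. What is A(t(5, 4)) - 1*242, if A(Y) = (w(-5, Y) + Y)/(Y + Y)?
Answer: -238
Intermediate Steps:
w(j, p) = 7 (w(j, p) = 7 + (j - j)/3 = 7 + (⅓)*0 = 7 + 0 = 7)
A(Y) = (7 + Y)/(2*Y) (A(Y) = (7 + Y)/(Y + Y) = (7 + Y)/((2*Y)) = (7 + Y)*(1/(2*Y)) = (7 + Y)/(2*Y))
A(t(5, 4)) - 1*242 = (½)*(7 + 1)/1 - 1*242 = (½)*1*8 - 242 = 4 - 242 = -238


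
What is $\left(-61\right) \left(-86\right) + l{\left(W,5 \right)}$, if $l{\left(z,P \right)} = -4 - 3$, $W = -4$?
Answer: $5239$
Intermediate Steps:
$l{\left(z,P \right)} = -7$ ($l{\left(z,P \right)} = -4 - 3 = -7$)
$\left(-61\right) \left(-86\right) + l{\left(W,5 \right)} = \left(-61\right) \left(-86\right) - 7 = 5246 - 7 = 5239$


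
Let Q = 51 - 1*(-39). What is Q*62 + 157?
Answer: 5737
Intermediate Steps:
Q = 90 (Q = 51 + 39 = 90)
Q*62 + 157 = 90*62 + 157 = 5580 + 157 = 5737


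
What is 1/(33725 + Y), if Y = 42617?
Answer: 1/76342 ≈ 1.3099e-5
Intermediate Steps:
1/(33725 + Y) = 1/(33725 + 42617) = 1/76342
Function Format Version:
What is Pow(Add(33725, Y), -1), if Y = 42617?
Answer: Rational(1, 76342) ≈ 1.3099e-5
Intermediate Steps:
Pow(Add(33725, Y), -1) = Pow(Add(33725, 42617), -1) = Pow(76342, -1) = Rational(1, 76342)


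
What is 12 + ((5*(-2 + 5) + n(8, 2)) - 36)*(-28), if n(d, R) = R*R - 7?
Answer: 684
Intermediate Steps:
n(d, R) = -7 + R² (n(d, R) = R² - 7 = -7 + R²)
12 + ((5*(-2 + 5) + n(8, 2)) - 36)*(-28) = 12 + ((5*(-2 + 5) + (-7 + 2²)) - 36)*(-28) = 12 + ((5*3 + (-7 + 4)) - 36)*(-28) = 12 + ((15 - 3) - 36)*(-28) = 12 + (12 - 36)*(-28) = 12 - 24*(-28) = 12 + 672 = 684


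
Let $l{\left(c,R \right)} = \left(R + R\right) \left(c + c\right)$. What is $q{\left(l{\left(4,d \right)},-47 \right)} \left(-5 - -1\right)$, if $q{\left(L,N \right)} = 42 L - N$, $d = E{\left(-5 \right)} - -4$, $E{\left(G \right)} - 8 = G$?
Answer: $-19004$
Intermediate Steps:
$E{\left(G \right)} = 8 + G$
$d = 7$ ($d = \left(8 - 5\right) - -4 = 3 + 4 = 7$)
$l{\left(c,R \right)} = 4 R c$ ($l{\left(c,R \right)} = 2 R 2 c = 4 R c$)
$q{\left(L,N \right)} = - N + 42 L$
$q{\left(l{\left(4,d \right)},-47 \right)} \left(-5 - -1\right) = \left(\left(-1\right) \left(-47\right) + 42 \cdot 4 \cdot 7 \cdot 4\right) \left(-5 - -1\right) = \left(47 + 42 \cdot 112\right) \left(-5 + 1\right) = \left(47 + 4704\right) \left(-4\right) = 4751 \left(-4\right) = -19004$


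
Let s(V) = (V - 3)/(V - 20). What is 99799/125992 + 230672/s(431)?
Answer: 2986216114109/13481144 ≈ 2.2151e+5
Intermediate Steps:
s(V) = (-3 + V)/(-20 + V)
99799/125992 + 230672/s(431) = 99799/125992 + 230672/(((-3 + 431)/(-20 + 431))) = 99799*(1/125992) + 230672/((428/411)) = 99799/125992 + 230672/(((1/411)*428)) = 99799/125992 + 230672/(428/411) = 99799/125992 + 230672*(411/428) = 99799/125992 + 23701548/107 = 2986216114109/13481144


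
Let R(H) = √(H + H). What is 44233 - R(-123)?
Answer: 44233 - I*√246 ≈ 44233.0 - 15.684*I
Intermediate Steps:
R(H) = √2*√H (R(H) = √(2*H) = √2*√H)
44233 - R(-123) = 44233 - √2*√(-123) = 44233 - √2*I*√123 = 44233 - I*√246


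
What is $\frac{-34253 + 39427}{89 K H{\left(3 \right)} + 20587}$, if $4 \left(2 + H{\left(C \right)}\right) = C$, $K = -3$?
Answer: $\frac{20696}{83683} \approx 0.24731$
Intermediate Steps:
$H{\left(C \right)} = -2 + \frac{C}{4}$
$\frac{-34253 + 39427}{89 K H{\left(3 \right)} + 20587} = \frac{-34253 + 39427}{89 \left(- 3 \left(-2 + \frac{1}{4} \cdot 3\right)\right) + 20587} = \frac{5174}{89 \left(- 3 \left(-2 + \frac{3}{4}\right)\right) + 20587} = \frac{5174}{89 \left(\left(-3\right) \left(- \frac{5}{4}\right)\right) + 20587} = \frac{5174}{89 \cdot \frac{15}{4} + 20587} = \frac{5174}{\frac{1335}{4} + 20587} = \frac{5174}{\frac{83683}{4}} = 5174 \cdot \frac{4}{83683} = \frac{20696}{83683}$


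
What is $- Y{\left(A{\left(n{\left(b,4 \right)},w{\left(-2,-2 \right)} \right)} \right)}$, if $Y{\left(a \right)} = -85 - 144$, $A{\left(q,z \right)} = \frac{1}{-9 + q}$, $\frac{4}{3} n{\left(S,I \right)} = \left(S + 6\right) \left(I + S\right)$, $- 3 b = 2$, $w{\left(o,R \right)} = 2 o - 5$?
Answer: $229$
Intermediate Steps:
$w{\left(o,R \right)} = -5 + 2 o$
$b = - \frac{2}{3}$ ($b = \left(- \frac{1}{3}\right) 2 = - \frac{2}{3} \approx -0.66667$)
$n{\left(S,I \right)} = \frac{3 \left(6 + S\right) \left(I + S\right)}{4}$ ($n{\left(S,I \right)} = \frac{3 \left(S + 6\right) \left(I + S\right)}{4} = \frac{3 \left(6 + S\right) \left(I + S\right)}{4}$)
$Y{\left(a \right)} = -229$
$- Y{\left(A{\left(n{\left(b,4 \right)},w{\left(-2,-2 \right)} \right)} \right)} = \left(-1\right) \left(-229\right) = 229$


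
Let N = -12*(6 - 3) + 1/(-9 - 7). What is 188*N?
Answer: -27119/4 ≈ -6779.8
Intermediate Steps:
N = -577/16 (N = -12*3 + 1/(-16) = -4*9 - 1/16 = -36 - 1/16 = -577/16 ≈ -36.063)
188*N = 188*(-577/16) = -27119/4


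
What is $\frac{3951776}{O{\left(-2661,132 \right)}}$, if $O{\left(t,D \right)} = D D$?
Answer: $\frac{246986}{1089} \approx 226.8$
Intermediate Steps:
$O{\left(t,D \right)} = D^{2}$
$\frac{3951776}{O{\left(-2661,132 \right)}} = \frac{3951776}{132^{2}} = \frac{3951776}{17424} = 3951776 \cdot \frac{1}{17424} = \frac{246986}{1089}$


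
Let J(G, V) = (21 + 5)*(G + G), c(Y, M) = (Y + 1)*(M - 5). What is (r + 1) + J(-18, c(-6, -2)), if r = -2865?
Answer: -3800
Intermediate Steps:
c(Y, M) = (1 + Y)*(-5 + M)
J(G, V) = 52*G (J(G, V) = 26*(2*G) = 52*G)
(r + 1) + J(-18, c(-6, -2)) = (-2865 + 1) + 52*(-18) = -2864 - 936 = -3800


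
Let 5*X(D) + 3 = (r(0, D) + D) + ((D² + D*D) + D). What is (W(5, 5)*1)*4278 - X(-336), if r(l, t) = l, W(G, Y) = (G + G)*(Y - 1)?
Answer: 630483/5 ≈ 1.2610e+5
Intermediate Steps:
W(G, Y) = 2*G*(-1 + Y) (W(G, Y) = (2*G)*(-1 + Y) = 2*G*(-1 + Y))
X(D) = -⅗ + 2*D/5 + 2*D²/5 (X(D) = -⅗ + ((0 + D) + ((D² + D*D) + D))/5 = -⅗ + (D + ((D² + D²) + D))/5 = -⅗ + (D + (2*D² + D))/5 = -⅗ + (D + (D + 2*D²))/5 = -⅗ + (2*D + 2*D²)/5 = -⅗ + (2*D/5 + 2*D²/5) = -⅗ + 2*D/5 + 2*D²/5)
(W(5, 5)*1)*4278 - X(-336) = ((2*5*(-1 + 5))*1)*4278 - (-⅗ + (⅖)*(-336) + (⅖)*(-336)²) = ((2*5*4)*1)*4278 - (-⅗ - 672/5 + (⅖)*112896) = (40*1)*4278 - (-⅗ - 672/5 + 225792/5) = 40*4278 - 1*225117/5 = 171120 - 225117/5 = 630483/5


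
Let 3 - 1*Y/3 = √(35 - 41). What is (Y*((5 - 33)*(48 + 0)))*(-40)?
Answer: 483840 - 161280*I*√6 ≈ 4.8384e+5 - 3.9505e+5*I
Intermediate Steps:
Y = 9 - 3*I*√6 (Y = 9 - 3*√(35 - 41) = 9 - 3*I*√6 ≈ 9.0 - 7.3485*I)
(Y*((5 - 33)*(48 + 0)))*(-40) = ((9 - 3*I*√6)*((5 - 33)*(48 + 0)))*(-40) = ((9 - 3*I*√6)*(-28*48))*(-40) = ((9 - 3*I*√6)*(-1344))*(-40) = (-12096 + 4032*I*√6)*(-40) = 483840 - 161280*I*√6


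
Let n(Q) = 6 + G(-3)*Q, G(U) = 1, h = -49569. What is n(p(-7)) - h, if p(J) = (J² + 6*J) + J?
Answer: 49575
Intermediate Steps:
p(J) = J² + 7*J
n(Q) = 6 + Q (n(Q) = 6 + 1*Q = 6 + Q)
n(p(-7)) - h = (6 - 7*(7 - 7)) - 1*(-49569) = (6 - 7*0) + 49569 = (6 + 0) + 49569 = 6 + 49569 = 49575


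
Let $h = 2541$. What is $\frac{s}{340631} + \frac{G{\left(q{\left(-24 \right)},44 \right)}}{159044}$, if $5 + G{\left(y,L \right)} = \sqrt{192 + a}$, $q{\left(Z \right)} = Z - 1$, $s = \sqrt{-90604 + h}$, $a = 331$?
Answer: $- \frac{5}{159044} + \frac{\sqrt{523}}{159044} + \frac{i \sqrt{88063}}{340631} \approx 0.00011235 + 0.00087119 i$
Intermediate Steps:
$s = i \sqrt{88063}$ ($s = \sqrt{-90604 + 2541} = \sqrt{-88063} = i \sqrt{88063} \approx 296.75 i$)
$q{\left(Z \right)} = -1 + Z$ ($q{\left(Z \right)} = Z - 1 = -1 + Z$)
$G{\left(y,L \right)} = -5 + \sqrt{523}$ ($G{\left(y,L \right)} = -5 + \sqrt{192 + 331} = -5 + \sqrt{523}$)
$\frac{s}{340631} + \frac{G{\left(q{\left(-24 \right)},44 \right)}}{159044} = \frac{i \sqrt{88063}}{340631} + \frac{-5 + \sqrt{523}}{159044} = i \sqrt{88063} \cdot \frac{1}{340631} + \left(-5 + \sqrt{523}\right) \frac{1}{159044} = \frac{i \sqrt{88063}}{340631} - \left(\frac{5}{159044} - \frac{\sqrt{523}}{159044}\right) = - \frac{5}{159044} + \frac{\sqrt{523}}{159044} + \frac{i \sqrt{88063}}{340631}$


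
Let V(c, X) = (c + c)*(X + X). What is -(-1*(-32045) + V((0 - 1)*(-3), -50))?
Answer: -31445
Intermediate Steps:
V(c, X) = 4*X*c (V(c, X) = (2*c)*(2*X) = 4*X*c)
-(-1*(-32045) + V((0 - 1)*(-3), -50)) = -(-1*(-32045) + 4*(-50)*((0 - 1)*(-3))) = -(32045 + 4*(-50)*(-1*(-3))) = -(32045 + 4*(-50)*3) = -(32045 - 600) = -1*31445 = -31445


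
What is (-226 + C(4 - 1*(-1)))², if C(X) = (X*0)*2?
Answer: 51076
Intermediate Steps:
C(X) = 0 (C(X) = 0*2 = 0)
(-226 + C(4 - 1*(-1)))² = (-226 + 0)² = (-226)² = 51076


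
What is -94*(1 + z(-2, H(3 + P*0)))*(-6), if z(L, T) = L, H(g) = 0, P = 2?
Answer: -564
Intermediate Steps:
-94*(1 + z(-2, H(3 + P*0)))*(-6) = -94*(1 - 2)*(-6) = -(-94)*(-6) = -94*6 = -564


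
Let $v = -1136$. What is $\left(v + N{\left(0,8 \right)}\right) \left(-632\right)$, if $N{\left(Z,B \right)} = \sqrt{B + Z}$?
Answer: $717952 - 1264 \sqrt{2} \approx 7.1616 \cdot 10^{5}$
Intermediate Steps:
$\left(v + N{\left(0,8 \right)}\right) \left(-632\right) = \left(-1136 + \sqrt{8 + 0}\right) \left(-632\right) = \left(-1136 + \sqrt{8}\right) \left(-632\right) = \left(-1136 + 2 \sqrt{2}\right) \left(-632\right) = 717952 - 1264 \sqrt{2}$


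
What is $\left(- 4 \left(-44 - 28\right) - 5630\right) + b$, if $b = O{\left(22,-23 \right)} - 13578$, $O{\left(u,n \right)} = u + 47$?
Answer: $-18851$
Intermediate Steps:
$O{\left(u,n \right)} = 47 + u$
$b = -13509$ ($b = \left(47 + 22\right) - 13578 = 69 - 13578 = -13509$)
$\left(- 4 \left(-44 - 28\right) - 5630\right) + b = \left(- 4 \left(-44 - 28\right) - 5630\right) - 13509 = \left(\left(-4\right) \left(-72\right) - 5630\right) - 13509 = \left(288 - 5630\right) - 13509 = -5342 - 13509 = -18851$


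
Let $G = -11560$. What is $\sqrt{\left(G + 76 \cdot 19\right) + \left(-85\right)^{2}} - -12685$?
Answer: $12685 + 7 i \sqrt{59} \approx 12685.0 + 53.768 i$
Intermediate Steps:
$\sqrt{\left(G + 76 \cdot 19\right) + \left(-85\right)^{2}} - -12685 = \sqrt{\left(-11560 + 76 \cdot 19\right) + \left(-85\right)^{2}} - -12685 = \sqrt{\left(-11560 + 1444\right) + 7225} + 12685 = \sqrt{-10116 + 7225} + 12685 = \sqrt{-2891} + 12685 = 7 i \sqrt{59} + 12685 = 12685 + 7 i \sqrt{59}$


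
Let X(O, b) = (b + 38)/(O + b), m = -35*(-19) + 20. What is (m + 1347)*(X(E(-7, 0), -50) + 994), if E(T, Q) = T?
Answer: 38384480/19 ≈ 2.0202e+6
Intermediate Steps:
m = 685 (m = 665 + 20 = 685)
X(O, b) = (38 + b)/(O + b)
(m + 1347)*(X(E(-7, 0), -50) + 994) = (685 + 1347)*((38 - 50)/(-7 - 50) + 994) = 2032*(-12/(-57) + 994) = 2032*(-1/57*(-12) + 994) = 2032*(4/19 + 994) = 2032*(18890/19) = 38384480/19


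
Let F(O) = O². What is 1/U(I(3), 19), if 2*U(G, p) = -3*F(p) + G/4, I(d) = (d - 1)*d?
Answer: -4/2163 ≈ -0.0018493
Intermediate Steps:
I(d) = d*(-1 + d) (I(d) = (-1 + d)*d = d*(-1 + d))
U(G, p) = -3*p²/2 + G/8 (U(G, p) = (-3*p² + G/4)/2 = -3*p²/2 + G/8)
1/U(I(3), 19) = 1/(-3/2*19² + (3*(-1 + 3))/8) = 1/(-3/2*361 + (3*2)/8) = 1/(-1083/2 + (⅛)*6) = 1/(-1083/2 + ¾) = 1/(-2163/4) = -4/2163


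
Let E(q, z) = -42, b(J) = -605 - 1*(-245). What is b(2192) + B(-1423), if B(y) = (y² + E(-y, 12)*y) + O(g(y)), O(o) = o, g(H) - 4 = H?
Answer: 2082916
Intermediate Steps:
b(J) = -360 (b(J) = -605 + 245 = -360)
g(H) = 4 + H
B(y) = 4 + y² - 41*y (B(y) = (y² - 42*y) + (4 + y) = 4 + y² - 41*y)
b(2192) + B(-1423) = -360 + (4 + (-1423)² - 41*(-1423)) = -360 + (4 + 2024929 + 58343) = -360 + 2083276 = 2082916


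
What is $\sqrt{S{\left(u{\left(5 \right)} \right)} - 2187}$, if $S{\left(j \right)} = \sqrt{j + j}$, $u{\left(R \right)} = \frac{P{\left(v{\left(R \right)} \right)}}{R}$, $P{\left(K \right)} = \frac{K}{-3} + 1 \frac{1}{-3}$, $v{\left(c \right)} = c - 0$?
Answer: $\frac{\sqrt{-54675 + 10 i \sqrt{5}}}{5} \approx 0.0095629 + 46.765 i$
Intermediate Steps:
$v{\left(c \right)} = c$ ($v{\left(c \right)} = c + 0 = c$)
$P{\left(K \right)} = - \frac{1}{3} - \frac{K}{3}$ ($P{\left(K \right)} = K \left(- \frac{1}{3}\right) + 1 \left(- \frac{1}{3}\right) = - \frac{K}{3} - \frac{1}{3} = - \frac{1}{3} - \frac{K}{3}$)
$u{\left(R \right)} = \frac{- \frac{1}{3} - \frac{R}{3}}{R}$
$S{\left(j \right)} = \sqrt{2} \sqrt{j}$ ($S{\left(j \right)} = \sqrt{2 j} = \sqrt{2} \sqrt{j}$)
$\sqrt{S{\left(u{\left(5 \right)} \right)} - 2187} = \sqrt{\sqrt{2} \sqrt{\frac{-1 - 5}{3 \cdot 5}} - 2187} = \sqrt{\sqrt{2} \sqrt{\frac{1}{3} \cdot \frac{1}{5} \left(-1 - 5\right)} - 2187} = \sqrt{\sqrt{2} \sqrt{\frac{1}{3} \cdot \frac{1}{5} \left(-6\right)} - 2187} = \sqrt{\sqrt{2} \sqrt{- \frac{2}{5}} - 2187} = \sqrt{\sqrt{2} \frac{i \sqrt{10}}{5} - 2187} = \sqrt{\frac{2 i \sqrt{5}}{5} - 2187} = \sqrt{-2187 + \frac{2 i \sqrt{5}}{5}}$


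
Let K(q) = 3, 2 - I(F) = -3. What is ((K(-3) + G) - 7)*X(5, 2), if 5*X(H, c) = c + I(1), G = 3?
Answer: -7/5 ≈ -1.4000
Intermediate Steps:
I(F) = 5 (I(F) = 2 - 1*(-3) = 2 + 3 = 5)
X(H, c) = 1 + c/5 (X(H, c) = (c + 5)/5 = (5 + c)/5 = 1 + c/5)
((K(-3) + G) - 7)*X(5, 2) = ((3 + 3) - 7)*(1 + (1/5)*2) = (6 - 7)*(1 + 2/5) = -1*7/5 = -7/5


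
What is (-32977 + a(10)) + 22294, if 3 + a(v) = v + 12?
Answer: -10664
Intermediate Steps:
a(v) = 9 + v (a(v) = -3 + (v + 12) = -3 + (12 + v) = 9 + v)
(-32977 + a(10)) + 22294 = (-32977 + (9 + 10)) + 22294 = (-32977 + 19) + 22294 = -32958 + 22294 = -10664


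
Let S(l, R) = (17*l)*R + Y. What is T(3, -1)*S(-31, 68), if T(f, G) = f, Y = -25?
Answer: -107583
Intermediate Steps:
S(l, R) = -25 + 17*R*l (S(l, R) = (17*l)*R - 25 = 17*R*l - 25 = -25 + 17*R*l)
T(3, -1)*S(-31, 68) = 3*(-25 + 17*68*(-31)) = 3*(-25 - 35836) = 3*(-35861) = -107583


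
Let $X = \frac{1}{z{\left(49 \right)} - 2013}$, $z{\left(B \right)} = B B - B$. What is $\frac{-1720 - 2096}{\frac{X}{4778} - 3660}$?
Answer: $\frac{6180935472}{5928255719} \approx 1.0426$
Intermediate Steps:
$z{\left(B \right)} = B^{2} - B$
$X = \frac{1}{339}$ ($X = \frac{1}{49 \left(-1 + 49\right) - 2013} = \frac{1}{49 \cdot 48 - 2013} = \frac{1}{2352 - 2013} = \frac{1}{339} \approx 0.0029499$)
$\frac{-1720 - 2096}{\frac{X}{4778} - 3660} = \frac{-1720 - 2096}{\frac{1}{339 \cdot 4778} - 3660} = - \frac{3816}{\frac{1}{339} \cdot \frac{1}{4778} - 3660} = - \frac{3816}{\frac{1}{1619742} - 3660} = - \frac{3816}{- \frac{5928255719}{1619742}} = \left(-3816\right) \left(- \frac{1619742}{5928255719}\right) = \frac{6180935472}{5928255719}$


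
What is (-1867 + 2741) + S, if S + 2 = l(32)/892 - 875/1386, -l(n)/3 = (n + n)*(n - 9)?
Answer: 38255821/44154 ≈ 866.42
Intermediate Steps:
l(n) = -6*n*(-9 + n) (l(n) = -3*(n + n)*(n - 9) = -3*2*n*(-9 + n) = -6*n*(-9 + n))
S = -334775/44154 (S = -2 + ((6*32*(9 - 1*32))/892 - 875/1386) = -2 + ((6*32*(9 - 32))*(1/892) - 875*1/1386) = -2 + ((6*32*(-23))*(1/892) - 125/198) = -2 + (-4416*1/892 - 125/198) = -2 + (-1104/223 - 125/198) = -2 - 246467/44154 = -334775/44154 ≈ -7.5820)
(-1867 + 2741) + S = (-1867 + 2741) - 334775/44154 = 874 - 334775/44154 = 38255821/44154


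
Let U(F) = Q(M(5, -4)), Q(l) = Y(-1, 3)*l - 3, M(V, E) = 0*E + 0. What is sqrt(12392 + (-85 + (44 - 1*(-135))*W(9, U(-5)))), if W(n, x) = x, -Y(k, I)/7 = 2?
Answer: sqrt(11770) ≈ 108.49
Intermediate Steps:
Y(k, I) = -14 (Y(k, I) = -7*2 = -14)
M(V, E) = 0 (M(V, E) = 0 + 0 = 0)
Q(l) = -3 - 14*l (Q(l) = -14*l - 3 = -3 - 14*l)
U(F) = -3 (U(F) = -3 - 14*0 = -3 + 0 = -3)
sqrt(12392 + (-85 + (44 - 1*(-135))*W(9, U(-5)))) = sqrt(12392 + (-85 + (44 - 1*(-135))*(-3))) = sqrt(12392 + (-85 + (44 + 135)*(-3))) = sqrt(12392 + (-85 + 179*(-3))) = sqrt(12392 + (-85 - 537)) = sqrt(12392 - 622) = sqrt(11770)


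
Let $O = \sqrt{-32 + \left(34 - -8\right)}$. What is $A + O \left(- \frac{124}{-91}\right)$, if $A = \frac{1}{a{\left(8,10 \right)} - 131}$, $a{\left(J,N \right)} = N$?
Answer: $- \frac{1}{121} + \frac{124 \sqrt{10}}{91} \approx 4.3008$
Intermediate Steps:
$O = \sqrt{10}$ ($O = \sqrt{-32 + \left(34 + 8\right)} = \sqrt{-32 + 42} = \sqrt{10} \approx 3.1623$)
$A = - \frac{1}{121}$ ($A = \frac{1}{10 - 131} = \frac{1}{-121} = - \frac{1}{121} \approx -0.0082645$)
$A + O \left(- \frac{124}{-91}\right) = - \frac{1}{121} + \sqrt{10} \left(- \frac{124}{-91}\right) = - \frac{1}{121} + \sqrt{10} \left(\left(-124\right) \left(- \frac{1}{91}\right)\right) = - \frac{1}{121} + \sqrt{10} \cdot \frac{124}{91} = - \frac{1}{121} + \frac{124 \sqrt{10}}{91}$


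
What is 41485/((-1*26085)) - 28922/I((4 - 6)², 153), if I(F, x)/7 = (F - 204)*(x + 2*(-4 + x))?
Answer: -2543919863/1647006900 ≈ -1.5446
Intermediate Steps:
I(F, x) = 7*(-204 + F)*(-8 + 3*x) (I(F, x) = 7*((F - 204)*(x + 2*(-4 + x))) = 7*((-204 + F)*(x + (-8 + 2*x))) = 7*((-204 + F)*(-8 + 3*x)) = 7*(-204 + F)*(-8 + 3*x))
41485/((-1*26085)) - 28922/I((4 - 6)², 153) = 41485/((-1*26085)) - 28922/(11424 - 4284*153 - 56*(4 - 6)² + 21*(4 - 6)²*153) = 41485/(-26085) - 28922/(11424 - 655452 - 56*(-2)² + 21*(-2)²*153) = 41485*(-1/26085) - 28922/(11424 - 655452 - 56*4 + 21*4*153) = -8297/5217 - 28922/(11424 - 655452 - 224 + 12852) = -8297/5217 - 28922/(-631400) = -8297/5217 - 28922*(-1/631400) = -8297/5217 + 14461/315700 = -2543919863/1647006900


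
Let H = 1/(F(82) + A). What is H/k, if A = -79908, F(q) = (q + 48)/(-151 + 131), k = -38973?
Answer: 2/6229015617 ≈ 3.2108e-10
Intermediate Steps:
F(q) = -12/5 - q/20 (F(q) = (48 + q)/(-20) = (48 + q)*(-1/20) = -12/5 - q/20)
H = -2/159829 (H = 1/((-12/5 - 1/20*82) - 79908) = 1/((-12/5 - 41/10) - 79908) = 1/(-13/2 - 79908) = 1/(-159829/2) = -2/159829 ≈ -1.2513e-5)
H/k = -2/159829/(-38973) = -2/159829*(-1/38973) = 2/6229015617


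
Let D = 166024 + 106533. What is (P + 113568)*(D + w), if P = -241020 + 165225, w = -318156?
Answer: -1722411027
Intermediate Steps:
D = 272557
P = -75795
(P + 113568)*(D + w) = (-75795 + 113568)*(272557 - 318156) = 37773*(-45599) = -1722411027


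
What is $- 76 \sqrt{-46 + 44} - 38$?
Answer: $-38 - 76 i \sqrt{2} \approx -38.0 - 107.48 i$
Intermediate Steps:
$- 76 \sqrt{-46 + 44} - 38 = - 76 \sqrt{-2} - 38 = - 76 i \sqrt{2} - 38 = -38 - 76 i \sqrt{2}$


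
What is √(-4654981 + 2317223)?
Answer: I*√2337758 ≈ 1529.0*I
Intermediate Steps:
√(-4654981 + 2317223) = √(-2337758) = I*√2337758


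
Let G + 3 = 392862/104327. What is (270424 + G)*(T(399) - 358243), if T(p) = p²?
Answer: -5615493230661218/104327 ≈ -5.3826e+10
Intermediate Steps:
G = 79881/104327 (G = -3 + 392862/104327 = 79881/104327 ≈ 0.76568)
(270424 + G)*(T(399) - 358243) = (270424 + 79881/104327)*(399² - 358243) = 28212604529*(159201 - 358243)/104327 = (28212604529/104327)*(-199042) = -5615493230661218/104327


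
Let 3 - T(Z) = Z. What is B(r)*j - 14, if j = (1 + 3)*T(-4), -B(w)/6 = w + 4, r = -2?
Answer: -350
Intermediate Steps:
T(Z) = 3 - Z
B(w) = -24 - 6*w (B(w) = -6*(w + 4) = -6*(4 + w) = -24 - 6*w)
j = 28 (j = (1 + 3)*(3 - 1*(-4)) = 4*(3 + 4) = 4*7 = 28)
B(r)*j - 14 = (-24 - 6*(-2))*28 - 14 = (-24 + 12)*28 - 14 = -12*28 - 14 = -336 - 14 = -350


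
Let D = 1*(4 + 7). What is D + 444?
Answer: 455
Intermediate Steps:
D = 11 (D = 1*11 = 11)
D + 444 = 11 + 444 = 455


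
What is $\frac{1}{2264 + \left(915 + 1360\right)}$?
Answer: $\frac{1}{4539} \approx 0.00022031$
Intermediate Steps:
$\frac{1}{2264 + \left(915 + 1360\right)} = \frac{1}{2264 + 2275} = \frac{1}{4539}$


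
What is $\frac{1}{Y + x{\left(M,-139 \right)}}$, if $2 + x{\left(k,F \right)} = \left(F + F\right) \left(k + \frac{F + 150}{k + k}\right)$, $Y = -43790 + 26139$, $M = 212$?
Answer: $- \frac{212}{16238397} \approx -1.3055 \cdot 10^{-5}$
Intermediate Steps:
$Y = -17651$
$x{\left(k,F \right)} = -2 + 2 F \left(k + \frac{150 + F}{2 k}\right)$ ($x{\left(k,F \right)} = -2 + \left(F + F\right) \left(k + \frac{F + 150}{k + k}\right) = -2 + 2 F \left(k + \frac{150 + F}{2 k}\right)$)
$\frac{1}{Y + x{\left(M,-139 \right)}} = \frac{1}{-17651 + \frac{\left(-139\right)^{2} + 150 \left(-139\right) + 2 \cdot 212 \left(-1 - 29468\right)}{212}} = \frac{1}{-17651 + \frac{19321 - 20850 + 2 \cdot 212 \left(-1 - 29468\right)}{212}} = \frac{1}{-17651 + \frac{19321 - 20850 + 2 \cdot 212 \left(-29469\right)}{212}} = \frac{1}{-17651 + \frac{19321 - 20850 - 12494856}{212}} = \frac{1}{-17651 + \frac{1}{212} \left(-12496385\right)} = \frac{1}{-17651 - \frac{12496385}{212}} = \frac{1}{- \frac{16238397}{212}} = - \frac{212}{16238397}$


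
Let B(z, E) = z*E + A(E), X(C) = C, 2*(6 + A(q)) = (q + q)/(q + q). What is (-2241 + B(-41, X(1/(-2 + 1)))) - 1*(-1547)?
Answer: -1317/2 ≈ -658.50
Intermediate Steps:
A(q) = -11/2 (A(q) = -6 + ((q + q)/(q + q))/2 = -6 + ((2*q)/((2*q)))/2 = -6 + ((2*q)*(1/(2*q)))/2 = -6 + (½)*1 = -6 + ½ = -11/2)
B(z, E) = -11/2 + E*z (B(z, E) = z*E - 11/2 = E*z - 11/2 = -11/2 + E*z)
(-2241 + B(-41, X(1/(-2 + 1)))) - 1*(-1547) = (-2241 + (-11/2 - 41/(-2 + 1))) - 1*(-1547) = (-2241 + (-11/2 - 41/(-1))) + 1547 = (-2241 + (-11/2 - 1*(-41))) + 1547 = (-2241 + (-11/2 + 41)) + 1547 = (-2241 + 71/2) + 1547 = -4411/2 + 1547 = -1317/2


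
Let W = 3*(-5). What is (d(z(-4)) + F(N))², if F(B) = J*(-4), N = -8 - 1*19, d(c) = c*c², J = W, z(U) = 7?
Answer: 162409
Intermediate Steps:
W = -15
J = -15
d(c) = c³
N = -27 (N = -8 - 19 = -27)
F(B) = 60 (F(B) = -15*(-4) = 60)
(d(z(-4)) + F(N))² = (7³ + 60)² = (343 + 60)² = 403² = 162409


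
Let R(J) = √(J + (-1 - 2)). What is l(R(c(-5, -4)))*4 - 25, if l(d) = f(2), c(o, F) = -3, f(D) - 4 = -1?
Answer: -13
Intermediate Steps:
f(D) = 3 (f(D) = 4 - 1 = 3)
R(J) = √(-3 + J) (R(J) = √(J - 3) = √(-3 + J))
l(d) = 3
l(R(c(-5, -4)))*4 - 25 = 3*4 - 25 = 12 - 25 = -13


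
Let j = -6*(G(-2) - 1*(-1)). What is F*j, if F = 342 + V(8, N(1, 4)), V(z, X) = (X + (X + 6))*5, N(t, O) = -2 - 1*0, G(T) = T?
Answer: 2112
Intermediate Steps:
N(t, O) = -2 (N(t, O) = -2 + 0 = -2)
j = 6 (j = -6*(-2 - 1*(-1)) = -6*(-2 + 1) = -6*(-1) = 6)
V(z, X) = 30 + 10*X (V(z, X) = (X + (6 + X))*5 = (6 + 2*X)*5 = 30 + 10*X)
F = 352 (F = 342 + (30 + 10*(-2)) = 342 + (30 - 20) = 342 + 10 = 352)
F*j = 352*6 = 2112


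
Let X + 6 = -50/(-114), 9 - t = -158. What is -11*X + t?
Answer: 13006/57 ≈ 228.18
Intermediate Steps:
t = 167 (t = 9 - 1*(-158) = 9 + 158 = 167)
X = -317/57 (X = -6 - 50/(-114) = -6 - 50*(-1/114) = -6 + 25/57 = -317/57 ≈ -5.5614)
-11*X + t = -11*(-317/57) + 167 = 3487/57 + 167 = 13006/57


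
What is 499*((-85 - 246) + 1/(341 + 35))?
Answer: -62103045/376 ≈ -1.6517e+5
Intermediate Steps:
499*((-85 - 246) + 1/(341 + 35)) = 499*(-331 + 1/376) = 499*(-124455/376) = -62103045/376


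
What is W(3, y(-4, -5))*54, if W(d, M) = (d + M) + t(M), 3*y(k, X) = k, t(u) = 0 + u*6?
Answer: -342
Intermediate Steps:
t(u) = 6*u (t(u) = 0 + 6*u = 6*u)
y(k, X) = k/3
W(d, M) = d + 7*M (W(d, M) = (d + M) + 6*M = (M + d) + 6*M = d + 7*M)
W(3, y(-4, -5))*54 = (3 + 7*((⅓)*(-4)))*54 = (3 + 7*(-4/3))*54 = (3 - 28/3)*54 = -19/3*54 = -342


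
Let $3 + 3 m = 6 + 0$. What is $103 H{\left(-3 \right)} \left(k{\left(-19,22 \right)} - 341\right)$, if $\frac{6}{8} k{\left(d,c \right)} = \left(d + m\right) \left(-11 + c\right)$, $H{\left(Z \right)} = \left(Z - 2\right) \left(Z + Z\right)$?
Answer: $-1869450$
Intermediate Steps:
$H{\left(Z \right)} = 2 Z \left(-2 + Z\right)$ ($H{\left(Z \right)} = \left(-2 + Z\right) 2 Z = 2 Z \left(-2 + Z\right)$)
$m = 1$ ($m = -1 + \frac{6 + 0}{3} = -1 + \frac{1}{3} \cdot 6 = -1 + 2 = 1$)
$k{\left(d,c \right)} = \frac{4 \left(1 + d\right) \left(-11 + c\right)}{3}$ ($k{\left(d,c \right)} = \frac{4 \left(d + 1\right) \left(-11 + c\right)}{3} = \frac{4 \left(1 + d\right) \left(-11 + c\right)}{3}$)
$103 H{\left(-3 \right)} \left(k{\left(-19,22 \right)} - 341\right) = 103 \cdot 2 \left(-3\right) \left(-2 - 3\right) \left(\left(- \frac{44}{3} - - \frac{836}{3} + \frac{4}{3} \cdot 22 + \frac{4}{3} \cdot 22 \left(-19\right)\right) - 341\right) = 103 \cdot 2 \left(-3\right) \left(-5\right) \left(\left(- \frac{44}{3} + \frac{836}{3} + \frac{88}{3} - \frac{1672}{3}\right) - 341\right) = 103 \cdot 30 \left(-264 - 341\right) = 3090 \left(-605\right) = -1869450$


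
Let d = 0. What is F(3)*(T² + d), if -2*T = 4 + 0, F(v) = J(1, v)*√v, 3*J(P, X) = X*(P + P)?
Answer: 8*√3 ≈ 13.856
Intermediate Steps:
J(P, X) = 2*P*X/3 (J(P, X) = (X*(P + P))/3 = (X*(2*P))/3 = (2*P*X)/3 = 2*P*X/3)
F(v) = 2*v^(3/2)/3 (F(v) = ((⅔)*1*v)*√v = (2*v/3)*√v = 2*v^(3/2)/3)
T = -2 (T = -(4 + 0)/2 = -½*4 = -2)
F(3)*(T² + d) = (2*3^(3/2)/3)*((-2)² + 0) = (2*(3*√3)/3)*(4 + 0) = (2*√3)*4 = 8*√3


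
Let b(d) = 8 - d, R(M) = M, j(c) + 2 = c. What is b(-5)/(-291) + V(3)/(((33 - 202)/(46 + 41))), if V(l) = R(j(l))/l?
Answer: -10636/49179 ≈ -0.21627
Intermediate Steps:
j(c) = -2 + c
V(l) = (-2 + l)/l
b(-5)/(-291) + V(3)/(((33 - 202)/(46 + 41))) = (8 - 1*(-5))/(-291) + ((-2 + 3)/3)/(((33 - 202)/(46 + 41))) = (8 + 5)*(-1/291) + ((⅓)*1)/((-169/87)) = 13*(-1/291) + 1/(3*((-169*1/87))) = -13/291 + 1/(3*(-169/87)) = -13/291 + (⅓)*(-87/169) = -13/291 - 29/169 = -10636/49179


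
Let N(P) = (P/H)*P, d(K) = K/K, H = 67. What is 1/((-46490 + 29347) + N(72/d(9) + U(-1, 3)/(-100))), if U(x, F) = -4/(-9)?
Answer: -3391875/57884505524 ≈ -5.8597e-5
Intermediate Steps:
U(x, F) = 4/9 (U(x, F) = -4*(-⅑) = 4/9)
d(K) = 1
N(P) = P²/67 (N(P) = (P/67)*P = P²/67)
1/((-46490 + 29347) + N(72/d(9) + U(-1, 3)/(-100))) = 1/((-46490 + 29347) + (72/1 + (4/9)/(-100))²/67) = 1/(-17143 + (72*1 + (4/9)*(-1/100))²/67) = 1/(-17143 + (72 - 1/225)²/67) = 1/(-17143 + (16199/225)²/67) = 1/(-17143 + (1/67)*(262407601/50625)) = 1/(-17143 + 262407601/3391875) = 1/(-57884505524/3391875) = -3391875/57884505524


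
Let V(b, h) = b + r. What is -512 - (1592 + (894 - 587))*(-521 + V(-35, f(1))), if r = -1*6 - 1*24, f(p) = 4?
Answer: 1112302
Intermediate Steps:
r = -30 (r = -6 - 24 = -30)
V(b, h) = -30 + b (V(b, h) = b - 30 = -30 + b)
-512 - (1592 + (894 - 587))*(-521 + V(-35, f(1))) = -512 - (1592 + (894 - 587))*(-521 + (-30 - 35)) = -512 - (1592 + 307)*(-521 - 65) = -512 - 1899*(-586) = -512 - 1*(-1112814) = -512 + 1112814 = 1112302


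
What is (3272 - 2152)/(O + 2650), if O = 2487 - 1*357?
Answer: 56/239 ≈ 0.23431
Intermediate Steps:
O = 2130 (O = 2487 - 357 = 2130)
(3272 - 2152)/(O + 2650) = (3272 - 2152)/(2130 + 2650) = 1120/4780 = 1120*(1/4780) = 56/239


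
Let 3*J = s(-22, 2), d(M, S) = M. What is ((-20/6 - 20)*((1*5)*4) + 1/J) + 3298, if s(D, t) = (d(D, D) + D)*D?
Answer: 8222201/2904 ≈ 2831.3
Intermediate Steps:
s(D, t) = 2*D² (s(D, t) = (D + D)*D = (2*D)*D = 2*D²)
J = 968/3 (J = (2*(-22)²)/3 = (2*484)/3 = (⅓)*968 = 968/3 ≈ 322.67)
((-20/6 - 20)*((1*5)*4) + 1/J) + 3298 = ((-20/6 - 20)*((1*5)*4) + 1/(968/3)) + 3298 = ((-20*⅙ - 20)*(5*4) + 3/968) + 3298 = ((-10/3 - 20)*20 + 3/968) + 3298 = (-70/3*20 + 3/968) + 3298 = (-1400/3 + 3/968) + 3298 = -1355191/2904 + 3298 = 8222201/2904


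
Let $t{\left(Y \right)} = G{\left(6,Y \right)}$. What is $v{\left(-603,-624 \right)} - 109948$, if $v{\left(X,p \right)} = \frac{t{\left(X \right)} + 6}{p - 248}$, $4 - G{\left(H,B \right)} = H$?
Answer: $- \frac{23968665}{218} \approx -1.0995 \cdot 10^{5}$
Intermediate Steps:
$G{\left(H,B \right)} = 4 - H$
$t{\left(Y \right)} = -2$ ($t{\left(Y \right)} = 4 - 6 = -2$)
$v{\left(X,p \right)} = \frac{4}{-248 + p}$ ($v{\left(X,p \right)} = \frac{-2 + 6}{p - 248} = \frac{4}{-248 + p}$)
$v{\left(-603,-624 \right)} - 109948 = \frac{4}{-248 - 624} - 109948 = \frac{4}{-872} - 109948 = 4 \left(- \frac{1}{872}\right) - 109948 = - \frac{1}{218} - 109948 = - \frac{23968665}{218}$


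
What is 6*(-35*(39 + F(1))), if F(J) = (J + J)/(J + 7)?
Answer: -16485/2 ≈ -8242.5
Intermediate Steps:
F(J) = 2*J/(7 + J) (F(J) = (2*J)/(7 + J) = 2*J/(7 + J))
6*(-35*(39 + F(1))) = 6*(-35*(39 + 2*1/(7 + 1))) = 6*(-35*(39 + 2*1/8)) = 6*(-35*(39 + 2*1*(1/8))) = 6*(-35*(39 + 1/4)) = 6*(-35*157/4) = 6*(-5495/4) = -16485/2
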